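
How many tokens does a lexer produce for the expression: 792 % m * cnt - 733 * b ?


Scanning '792 % m * cnt - 733 * b'
Token 1: '792' -> integer_literal
Token 2: '%' -> operator
Token 3: 'm' -> identifier
Token 4: '*' -> operator
Token 5: 'cnt' -> identifier
Token 6: '-' -> operator
Token 7: '733' -> integer_literal
Token 8: '*' -> operator
Token 9: 'b' -> identifier
Total tokens: 9

9


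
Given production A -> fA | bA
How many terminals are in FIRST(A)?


Production: A -> fA | bA
Examining each alternative for leading terminals:
  A -> fA : first terminal = 'f'
  A -> bA : first terminal = 'b'
FIRST(A) = {b, f}
Count: 2

2


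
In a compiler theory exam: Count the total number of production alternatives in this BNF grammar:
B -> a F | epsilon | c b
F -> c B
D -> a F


Counting alternatives per rule:
  B: 3 alternative(s)
  F: 1 alternative(s)
  D: 1 alternative(s)
Sum: 3 + 1 + 1 = 5

5


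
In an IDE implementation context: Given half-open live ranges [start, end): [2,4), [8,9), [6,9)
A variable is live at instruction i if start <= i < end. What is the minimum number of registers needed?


Live ranges:
  Var0: [2, 4)
  Var1: [8, 9)
  Var2: [6, 9)
Sweep-line events (position, delta, active):
  pos=2 start -> active=1
  pos=4 end -> active=0
  pos=6 start -> active=1
  pos=8 start -> active=2
  pos=9 end -> active=1
  pos=9 end -> active=0
Maximum simultaneous active: 2
Minimum registers needed: 2

2


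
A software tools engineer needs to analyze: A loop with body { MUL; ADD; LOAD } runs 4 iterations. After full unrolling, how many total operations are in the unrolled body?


Loop body operations: MUL, ADD, LOAD (3 ops per iteration)
Unrolling 4 iterations:
  Iteration 1: MUL, ADD, LOAD (3 ops)
  Iteration 2: MUL, ADD, LOAD (3 ops)
  Iteration 3: MUL, ADD, LOAD (3 ops)
  Iteration 4: MUL, ADD, LOAD (3 ops)
Total: 4 iterations * 3 ops/iter = 12 operations

12


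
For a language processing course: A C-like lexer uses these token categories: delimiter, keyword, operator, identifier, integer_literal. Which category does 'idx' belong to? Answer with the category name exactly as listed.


Token: 'idx'
Checking categories:
  identifier: YES
  integer_literal: no
  operator: no
  keyword: no
  delimiter: no
Category: identifier

identifier


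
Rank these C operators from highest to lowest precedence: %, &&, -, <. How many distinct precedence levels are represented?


Looking up precedence for each operator:
  % -> precedence 6
  && -> precedence 2
  - -> precedence 5
  < -> precedence 4
Sorted highest to lowest: %, -, <, &&
Distinct precedence values: [6, 5, 4, 2]
Number of distinct levels: 4

4


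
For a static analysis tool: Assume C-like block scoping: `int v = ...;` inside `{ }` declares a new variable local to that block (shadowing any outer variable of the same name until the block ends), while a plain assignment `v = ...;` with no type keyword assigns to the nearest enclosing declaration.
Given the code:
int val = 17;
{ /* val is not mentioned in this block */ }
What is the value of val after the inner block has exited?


Analyzing scoping rules:
Outer scope: declares val = 17
Inner block: val is neither redeclared nor assigned -> unchanged
After the block -> 17
Result: 17

17


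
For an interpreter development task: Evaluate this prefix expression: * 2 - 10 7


Parsing prefix expression: * 2 - 10 7
Step 1: Innermost operation '- 10 7'
  10 - 7 = 3
Step 2: Outer operation '* 2 [3]'
  2 * 3 = 6

6


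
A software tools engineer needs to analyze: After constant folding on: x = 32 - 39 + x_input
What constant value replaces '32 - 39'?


Identifying constant sub-expression:
  Original: x = 32 - 39 + x_input
  32 and 39 are both compile-time constants
  Evaluating: 32 - 39 = -7
  After folding: x = -7 + x_input

-7


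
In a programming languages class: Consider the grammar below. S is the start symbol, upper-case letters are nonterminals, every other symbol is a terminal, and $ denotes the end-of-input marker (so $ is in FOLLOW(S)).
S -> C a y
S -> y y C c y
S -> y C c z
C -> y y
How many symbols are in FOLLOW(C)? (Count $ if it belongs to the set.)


S is the start symbol and does not occur in any rule body, so FOLLOW(S) = {$}.
Examining every occurrence of C in a rule body:
  S -> C a y : C is followed by terminal 'a' -> add 'a'
  S -> y y C c y : C is followed by terminal 'c' -> add 'c'
  S -> y C c z : C is followed by terminal 'c' -> add 'c' (already in the set)
  C -> y y : C does not occur in the body -> contributes nothing
FOLLOW(C) = {a, c}
Count: 2

2


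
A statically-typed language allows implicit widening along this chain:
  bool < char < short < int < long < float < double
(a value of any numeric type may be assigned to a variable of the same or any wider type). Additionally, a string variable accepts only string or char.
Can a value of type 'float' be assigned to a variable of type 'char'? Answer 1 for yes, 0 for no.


Target variable type: char
Source value type: float
Numeric ranks: float=5, char=1
Widening allowed iff rank(source) <= rank(target): 5 <= 1? No
Result: 0

0


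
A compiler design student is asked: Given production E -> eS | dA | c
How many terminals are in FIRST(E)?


Production: E -> eS | dA | c
Examining each alternative for leading terminals:
  E -> eS : first terminal = 'e'
  E -> dA : first terminal = 'd'
  E -> c : first terminal = 'c'
FIRST(E) = {c, d, e}
Count: 3

3


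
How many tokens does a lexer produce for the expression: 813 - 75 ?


Scanning '813 - 75'
Token 1: '813' -> integer_literal
Token 2: '-' -> operator
Token 3: '75' -> integer_literal
Total tokens: 3

3


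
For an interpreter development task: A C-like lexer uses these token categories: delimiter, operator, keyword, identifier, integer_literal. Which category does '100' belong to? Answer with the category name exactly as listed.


Token: '100'
Checking categories:
  identifier: no
  integer_literal: YES
  operator: no
  keyword: no
  delimiter: no
Category: integer_literal

integer_literal


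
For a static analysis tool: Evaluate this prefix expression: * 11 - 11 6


Parsing prefix expression: * 11 - 11 6
Step 1: Innermost operation '- 11 6'
  11 - 6 = 5
Step 2: Outer operation '* 11 [5]'
  11 * 5 = 55

55


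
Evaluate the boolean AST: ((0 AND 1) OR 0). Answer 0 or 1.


Step 1: Evaluate inner node
  0 AND 1 = 0
Step 2: Evaluate root node
  0 OR 0 = 0

0


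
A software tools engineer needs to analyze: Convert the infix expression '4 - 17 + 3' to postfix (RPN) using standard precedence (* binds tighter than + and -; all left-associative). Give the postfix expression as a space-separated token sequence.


Applying the shunting-yard algorithm:
  Operand 4 -> output
  Push '-' onto operator stack -> op-stack: [-]
  Operand 17 -> output
  See '+' (prec 1); top '-' (prec 1) >= it -> pop '-' to output
  Push '+' onto operator stack -> op-stack: [+]
  Operand 3 -> output
  End of input: pop '+' to output
Postfix result: 4 17 - 3 +

4 17 - 3 +


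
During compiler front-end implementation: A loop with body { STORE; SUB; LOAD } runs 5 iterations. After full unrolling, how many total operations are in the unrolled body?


Loop body operations: STORE, SUB, LOAD (3 ops per iteration)
Unrolling 5 iterations:
  Iteration 1: STORE, SUB, LOAD (3 ops)
  Iteration 2: STORE, SUB, LOAD (3 ops)
  Iteration 3: STORE, SUB, LOAD (3 ops)
  Iteration 4: STORE, SUB, LOAD (3 ops)
  Iteration 5: STORE, SUB, LOAD (3 ops)
Total: 5 iterations * 3 ops/iter = 15 operations

15


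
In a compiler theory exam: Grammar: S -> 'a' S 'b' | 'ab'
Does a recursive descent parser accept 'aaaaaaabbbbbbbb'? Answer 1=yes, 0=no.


Grammar accepts strings of the form a^n b^n (n >= 1)
Word: 'aaaaaaabbbbbbbb'
Counting: 7 a's and 8 b's
Check: 7 == 8? No
Mismatch: a-count != b-count
Rejected

0


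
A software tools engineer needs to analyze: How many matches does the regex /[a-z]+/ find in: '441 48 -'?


Pattern: /[a-z]+/ (identifiers)
Input: '441 48 -'
Scanning for matches:
Total matches: 0

0


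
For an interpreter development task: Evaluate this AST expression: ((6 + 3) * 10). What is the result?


Expression: ((6 + 3) * 10)
Evaluating step by step:
  6 + 3 = 9
  9 * 10 = 90
Result: 90

90


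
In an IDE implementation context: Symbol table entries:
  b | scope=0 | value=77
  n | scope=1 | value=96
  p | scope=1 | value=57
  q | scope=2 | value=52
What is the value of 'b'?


Searching symbol table for 'b':
  b | scope=0 | value=77 <- MATCH
  n | scope=1 | value=96
  p | scope=1 | value=57
  q | scope=2 | value=52
Found 'b' at scope 0 with value 77

77


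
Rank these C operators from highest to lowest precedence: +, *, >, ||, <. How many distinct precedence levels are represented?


Looking up precedence for each operator:
  + -> precedence 5
  * -> precedence 6
  > -> precedence 4
  || -> precedence 1
  < -> precedence 4
Sorted highest to lowest: *, +, >, <, ||
Distinct precedence values: [6, 5, 4, 1]
Number of distinct levels: 4

4


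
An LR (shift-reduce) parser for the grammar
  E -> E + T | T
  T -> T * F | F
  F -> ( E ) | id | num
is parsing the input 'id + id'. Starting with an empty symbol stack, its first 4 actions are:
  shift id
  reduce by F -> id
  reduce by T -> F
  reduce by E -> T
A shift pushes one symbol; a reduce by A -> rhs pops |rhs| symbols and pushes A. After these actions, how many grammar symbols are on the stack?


Tracking the symbol stack through each action:
  Action 1: shift 'id' : push -> stack = [id] (size 1)
  Action 2: reduce by F -> id : pop 1, push F -> stack = [F] (size 1)
  Action 3: reduce by T -> F : pop 1, push T -> stack = [T] (size 1)
  Action 4: reduce by E -> T : pop 1, push E -> stack = [E] (size 1)
Final stack size: 1

1


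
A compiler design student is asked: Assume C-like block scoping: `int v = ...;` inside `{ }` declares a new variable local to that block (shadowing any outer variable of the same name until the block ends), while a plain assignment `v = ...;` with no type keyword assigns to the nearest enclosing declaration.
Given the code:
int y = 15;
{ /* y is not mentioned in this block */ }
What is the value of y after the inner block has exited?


Analyzing scoping rules:
Outer scope: declares y = 15
Inner block: y is neither redeclared nor assigned -> unchanged
After the block -> 15
Result: 15

15


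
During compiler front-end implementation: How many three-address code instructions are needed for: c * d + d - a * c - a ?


Expression: c * d + d - a * c - a
Generating three-address code (respecting * over +/- precedence):
  Instruction 1: t1 = c * d
  Instruction 2: t2 = a * c
  Instruction 3: t3 = t1 + d
  Instruction 4: t4 = t3 - t2
  Instruction 5: t5 = t4 - a
Total instructions: 5

5


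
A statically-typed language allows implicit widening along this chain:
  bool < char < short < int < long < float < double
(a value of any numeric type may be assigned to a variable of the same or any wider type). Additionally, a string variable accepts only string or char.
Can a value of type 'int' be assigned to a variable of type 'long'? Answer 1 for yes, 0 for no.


Target variable type: long
Source value type: int
Numeric ranks: int=3, long=4
Widening allowed iff rank(source) <= rank(target): 3 <= 4? Yes
Result: 1

1


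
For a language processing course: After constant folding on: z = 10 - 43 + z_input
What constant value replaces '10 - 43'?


Identifying constant sub-expression:
  Original: z = 10 - 43 + z_input
  10 and 43 are both compile-time constants
  Evaluating: 10 - 43 = -33
  After folding: z = -33 + z_input

-33


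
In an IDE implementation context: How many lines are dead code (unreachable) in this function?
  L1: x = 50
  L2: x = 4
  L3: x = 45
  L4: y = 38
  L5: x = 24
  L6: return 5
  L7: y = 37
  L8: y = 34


Analyzing control flow:
  L1: reachable (before return)
  L2: reachable (before return)
  L3: reachable (before return)
  L4: reachable (before return)
  L5: reachable (before return)
  L6: reachable (return statement)
  L7: DEAD (after return at L6)
  L8: DEAD (after return at L6)
Return at L6, total lines = 8
Dead lines: L7 through L8
Count: 2

2


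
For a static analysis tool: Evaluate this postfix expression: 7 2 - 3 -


Processing tokens left to right:
Push 7, Push 2
Pop 7 and 2, compute 7 - 2 = 5, push 5
Push 3
Pop 5 and 3, compute 5 - 3 = 2, push 2
Stack result: 2

2


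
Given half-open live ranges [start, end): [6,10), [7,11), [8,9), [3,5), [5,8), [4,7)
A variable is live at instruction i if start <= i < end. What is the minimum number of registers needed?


Live ranges:
  Var0: [6, 10)
  Var1: [7, 11)
  Var2: [8, 9)
  Var3: [3, 5)
  Var4: [5, 8)
  Var5: [4, 7)
Sweep-line events (position, delta, active):
  pos=3 start -> active=1
  pos=4 start -> active=2
  pos=5 end -> active=1
  pos=5 start -> active=2
  pos=6 start -> active=3
  pos=7 end -> active=2
  pos=7 start -> active=3
  pos=8 end -> active=2
  pos=8 start -> active=3
  pos=9 end -> active=2
  pos=10 end -> active=1
  pos=11 end -> active=0
Maximum simultaneous active: 3
Minimum registers needed: 3

3


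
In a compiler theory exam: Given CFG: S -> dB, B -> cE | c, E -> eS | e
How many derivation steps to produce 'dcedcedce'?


Grammar: S -> dB, B -> cE | c, E -> eS | e
Deriving 'dcedcedce':
Step 1: S -> dB => dB
Step 2: B -> cE => dcE
Step 3: E -> eS => dceS
Step 4: S -> dB => dcedB
Step 5: B -> cE => dcedcE
Step 6: E -> eS => dcedceS
Step 7: S -> dB => dcedcedB
Step 8: B -> cE => dcedcedcE
Step 9: E -> e => dcedcedce
Total derivation steps: 9

9


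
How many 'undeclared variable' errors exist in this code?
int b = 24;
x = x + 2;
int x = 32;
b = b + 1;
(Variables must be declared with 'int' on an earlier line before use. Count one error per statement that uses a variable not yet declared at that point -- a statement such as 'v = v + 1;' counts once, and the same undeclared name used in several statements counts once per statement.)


Scanning code line by line:
  Line 1: declare 'b' -> declared = ['b']
  Line 2: use 'x' -> ERROR (undeclared)
  Line 3: declare 'x' -> declared = ['b', 'x']
  Line 4: use 'b' -> OK (declared)
Total undeclared variable errors: 1

1


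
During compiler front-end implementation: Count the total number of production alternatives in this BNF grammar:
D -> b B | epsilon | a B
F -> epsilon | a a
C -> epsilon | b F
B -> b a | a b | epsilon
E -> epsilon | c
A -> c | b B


Counting alternatives per rule:
  D: 3 alternative(s)
  F: 2 alternative(s)
  C: 2 alternative(s)
  B: 3 alternative(s)
  E: 2 alternative(s)
  A: 2 alternative(s)
Sum: 3 + 2 + 2 + 3 + 2 + 2 = 14

14


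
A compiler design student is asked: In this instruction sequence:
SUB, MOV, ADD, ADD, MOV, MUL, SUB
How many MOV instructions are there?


Scanning instruction sequence for MOV:
  Position 1: SUB
  Position 2: MOV <- MATCH
  Position 3: ADD
  Position 4: ADD
  Position 5: MOV <- MATCH
  Position 6: MUL
  Position 7: SUB
Matches at positions: [2, 5]
Total MOV count: 2

2


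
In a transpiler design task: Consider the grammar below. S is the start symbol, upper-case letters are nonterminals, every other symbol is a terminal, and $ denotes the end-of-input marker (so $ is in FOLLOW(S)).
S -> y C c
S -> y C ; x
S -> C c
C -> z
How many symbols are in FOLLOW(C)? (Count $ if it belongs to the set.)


S is the start symbol and does not occur in any rule body, so FOLLOW(S) = {$}.
Examining every occurrence of C in a rule body:
  S -> y C c : C is followed by terminal 'c' -> add 'c'
  S -> y C ; x : C is followed by terminal ';' -> add ';'
  S -> C c : C is followed by terminal 'c' -> add 'c' (already in the set)
  C -> z : C does not occur in the body -> contributes nothing
FOLLOW(C) = {;, c}
Count: 2

2


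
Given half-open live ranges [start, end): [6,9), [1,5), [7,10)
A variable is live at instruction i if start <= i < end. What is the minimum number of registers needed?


Live ranges:
  Var0: [6, 9)
  Var1: [1, 5)
  Var2: [7, 10)
Sweep-line events (position, delta, active):
  pos=1 start -> active=1
  pos=5 end -> active=0
  pos=6 start -> active=1
  pos=7 start -> active=2
  pos=9 end -> active=1
  pos=10 end -> active=0
Maximum simultaneous active: 2
Minimum registers needed: 2

2


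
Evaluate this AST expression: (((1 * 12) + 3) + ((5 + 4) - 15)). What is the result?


Expression: (((1 * 12) + 3) + ((5 + 4) - 15))
Evaluating step by step:
  1 * 12 = 12
  12 + 3 = 15
  5 + 4 = 9
  9 - 15 = -6
  15 + -6 = 9
Result: 9

9


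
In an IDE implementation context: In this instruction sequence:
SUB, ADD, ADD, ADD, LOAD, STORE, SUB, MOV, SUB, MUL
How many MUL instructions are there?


Scanning instruction sequence for MUL:
  Position 1: SUB
  Position 2: ADD
  Position 3: ADD
  Position 4: ADD
  Position 5: LOAD
  Position 6: STORE
  Position 7: SUB
  Position 8: MOV
  Position 9: SUB
  Position 10: MUL <- MATCH
Matches at positions: [10]
Total MUL count: 1

1


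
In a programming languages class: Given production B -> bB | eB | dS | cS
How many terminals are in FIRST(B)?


Production: B -> bB | eB | dS | cS
Examining each alternative for leading terminals:
  B -> bB : first terminal = 'b'
  B -> eB : first terminal = 'e'
  B -> dS : first terminal = 'd'
  B -> cS : first terminal = 'c'
FIRST(B) = {b, c, d, e}
Count: 4

4


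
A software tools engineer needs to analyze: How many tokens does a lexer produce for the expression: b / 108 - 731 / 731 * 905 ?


Scanning 'b / 108 - 731 / 731 * 905'
Token 1: 'b' -> identifier
Token 2: '/' -> operator
Token 3: '108' -> integer_literal
Token 4: '-' -> operator
Token 5: '731' -> integer_literal
Token 6: '/' -> operator
Token 7: '731' -> integer_literal
Token 8: '*' -> operator
Token 9: '905' -> integer_literal
Total tokens: 9

9


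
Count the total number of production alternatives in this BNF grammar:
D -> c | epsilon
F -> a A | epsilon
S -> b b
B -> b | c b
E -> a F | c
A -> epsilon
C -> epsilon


Counting alternatives per rule:
  D: 2 alternative(s)
  F: 2 alternative(s)
  S: 1 alternative(s)
  B: 2 alternative(s)
  E: 2 alternative(s)
  A: 1 alternative(s)
  C: 1 alternative(s)
Sum: 2 + 2 + 1 + 2 + 2 + 1 + 1 = 11

11


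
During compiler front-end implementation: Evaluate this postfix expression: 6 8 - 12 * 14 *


Processing tokens left to right:
Push 6, Push 8
Pop 6 and 8, compute 6 - 8 = -2, push -2
Push 12
Pop -2 and 12, compute -2 * 12 = -24, push -24
Push 14
Pop -24 and 14, compute -24 * 14 = -336, push -336
Stack result: -336

-336


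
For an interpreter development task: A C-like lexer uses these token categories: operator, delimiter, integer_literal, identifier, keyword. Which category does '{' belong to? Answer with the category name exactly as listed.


Token: '{'
Checking categories:
  identifier: no
  integer_literal: no
  operator: no
  keyword: no
  delimiter: YES
Category: delimiter

delimiter


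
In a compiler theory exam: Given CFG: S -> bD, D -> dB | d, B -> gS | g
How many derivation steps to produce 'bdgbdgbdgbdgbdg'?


Grammar: S -> bD, D -> dB | d, B -> gS | g
Deriving 'bdgbdgbdgbdgbdg':
Step 1: S -> bD => bD
Step 2: D -> dB => bdB
Step 3: B -> gS => bdgS
Step 4: S -> bD => bdgbD
Step 5: D -> dB => bdgbdB
Step 6: B -> gS => bdgbdgS
Step 7: S -> bD => bdgbdgbD
Step 8: D -> dB => bdgbdgbdB
Step 9: B -> gS => bdgbdgbdgS
Step 10: S -> bD => bdgbdgbdgbD
Step 11: D -> dB => bdgbdgbdgbdB
Step 12: B -> gS => bdgbdgbdgbdgS
Step 13: S -> bD => bdgbdgbdgbdgbD
Step 14: D -> dB => bdgbdgbdgbdgbdB
Step 15: B -> g => bdgbdgbdgbdgbdg
Total derivation steps: 15

15


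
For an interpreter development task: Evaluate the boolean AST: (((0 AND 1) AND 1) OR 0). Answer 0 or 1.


Step 1: Evaluate inner node
  0 AND 1 = 0
Step 2: Evaluate next node
  0 AND 1 = 0
Step 3: Evaluate root node
  0 OR 0 = 0

0


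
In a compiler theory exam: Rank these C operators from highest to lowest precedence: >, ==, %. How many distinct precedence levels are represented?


Looking up precedence for each operator:
  > -> precedence 4
  == -> precedence 3
  % -> precedence 6
Sorted highest to lowest: %, >, ==
Distinct precedence values: [6, 4, 3]
Number of distinct levels: 3

3


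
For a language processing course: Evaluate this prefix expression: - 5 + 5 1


Parsing prefix expression: - 5 + 5 1
Step 1: Innermost operation '+ 5 1'
  5 + 1 = 6
Step 2: Outer operation '- 5 [6]'
  5 - 6 = -1

-1


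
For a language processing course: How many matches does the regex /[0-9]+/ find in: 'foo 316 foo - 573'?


Pattern: /[0-9]+/ (int literals)
Input: 'foo 316 foo - 573'
Scanning for matches:
  Match 1: '316'
  Match 2: '573'
Total matches: 2

2


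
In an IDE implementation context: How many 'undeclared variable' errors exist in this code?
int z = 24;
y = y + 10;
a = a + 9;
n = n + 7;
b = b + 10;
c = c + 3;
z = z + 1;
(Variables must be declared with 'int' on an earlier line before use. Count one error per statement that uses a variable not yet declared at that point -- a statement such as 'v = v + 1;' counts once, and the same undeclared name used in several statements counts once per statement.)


Scanning code line by line:
  Line 1: declare 'z' -> declared = ['z']
  Line 2: use 'y' -> ERROR (undeclared)
  Line 3: use 'a' -> ERROR (undeclared)
  Line 4: use 'n' -> ERROR (undeclared)
  Line 5: use 'b' -> ERROR (undeclared)
  Line 6: use 'c' -> ERROR (undeclared)
  Line 7: use 'z' -> OK (declared)
Total undeclared variable errors: 5

5


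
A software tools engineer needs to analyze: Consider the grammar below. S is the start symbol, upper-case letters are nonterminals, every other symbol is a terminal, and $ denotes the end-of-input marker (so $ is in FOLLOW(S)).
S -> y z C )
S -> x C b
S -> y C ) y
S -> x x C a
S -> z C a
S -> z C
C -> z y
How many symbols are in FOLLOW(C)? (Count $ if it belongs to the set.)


S is the start symbol and does not occur in any rule body, so FOLLOW(S) = {$}.
Examining every occurrence of C in a rule body:
  S -> y z C ) : C is followed by terminal ')' -> add ')'
  S -> x C b : C is followed by terminal 'b' -> add 'b'
  S -> y C ) y : C is followed by terminal ')' -> add ')' (already in the set)
  S -> x x C a : C is followed by terminal 'a' -> add 'a'
  S -> z C a : C is followed by terminal 'a' -> add 'a' (already in the set)
  S -> z C : C is at the right end -> add FOLLOW(S) = {$}
  C -> z y : C does not occur in the body -> contributes nothing
FOLLOW(C) = {), a, b, $}
Count: 4

4


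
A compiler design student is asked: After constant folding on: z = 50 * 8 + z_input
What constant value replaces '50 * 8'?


Identifying constant sub-expression:
  Original: z = 50 * 8 + z_input
  50 and 8 are both compile-time constants
  Evaluating: 50 * 8 = 400
  After folding: z = 400 + z_input

400


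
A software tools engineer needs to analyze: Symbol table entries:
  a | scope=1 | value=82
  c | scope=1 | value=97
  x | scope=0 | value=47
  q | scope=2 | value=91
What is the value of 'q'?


Searching symbol table for 'q':
  a | scope=1 | value=82
  c | scope=1 | value=97
  x | scope=0 | value=47
  q | scope=2 | value=91 <- MATCH
Found 'q' at scope 2 with value 91

91


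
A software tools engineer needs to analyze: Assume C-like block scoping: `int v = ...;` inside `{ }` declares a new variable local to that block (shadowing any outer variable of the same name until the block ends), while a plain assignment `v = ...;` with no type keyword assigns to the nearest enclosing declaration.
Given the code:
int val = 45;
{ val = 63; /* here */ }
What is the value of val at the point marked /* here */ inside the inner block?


Analyzing scoping rules:
Outer scope: declares val = 45
Inner block: 'val = 63;' has no type keyword, so it is an assignment to the outer val (no shadowing)
Inside the block, after the assignment -> 63
Result: 63

63


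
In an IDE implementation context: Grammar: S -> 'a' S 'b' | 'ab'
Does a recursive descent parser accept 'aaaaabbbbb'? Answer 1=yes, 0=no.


Grammar accepts strings of the form a^n b^n (n >= 1)
Word: 'aaaaabbbbb'
Counting: 5 a's and 5 b's
Check: 5 == 5? Yes
Derivation (S -> aSb applied 4 time(s), then S -> ab): S => aSb => aaSbb => aaaSbbb => aaaaSbbbb => aaaaabbbbb
Accepted

1


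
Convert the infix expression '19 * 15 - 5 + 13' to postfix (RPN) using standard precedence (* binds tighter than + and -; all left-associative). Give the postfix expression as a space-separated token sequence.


Applying the shunting-yard algorithm:
  Operand 19 -> output
  Push '*' onto operator stack -> op-stack: [*]
  Operand 15 -> output
  See '-' (prec 1); top '*' (prec 2) >= it -> pop '*' to output
  Push '-' onto operator stack -> op-stack: [-]
  Operand 5 -> output
  See '+' (prec 1); top '-' (prec 1) >= it -> pop '-' to output
  Push '+' onto operator stack -> op-stack: [+]
  Operand 13 -> output
  End of input: pop '+' to output
Postfix result: 19 15 * 5 - 13 +

19 15 * 5 - 13 +


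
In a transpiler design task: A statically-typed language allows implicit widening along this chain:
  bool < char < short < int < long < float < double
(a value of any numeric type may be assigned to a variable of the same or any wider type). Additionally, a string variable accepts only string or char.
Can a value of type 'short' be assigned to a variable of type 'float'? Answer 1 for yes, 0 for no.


Target variable type: float
Source value type: short
Numeric ranks: short=2, float=5
Widening allowed iff rank(source) <= rank(target): 2 <= 5? Yes
Result: 1

1


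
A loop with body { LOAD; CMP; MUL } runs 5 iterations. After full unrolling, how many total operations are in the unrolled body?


Loop body operations: LOAD, CMP, MUL (3 ops per iteration)
Unrolling 5 iterations:
  Iteration 1: LOAD, CMP, MUL (3 ops)
  Iteration 2: LOAD, CMP, MUL (3 ops)
  Iteration 3: LOAD, CMP, MUL (3 ops)
  Iteration 4: LOAD, CMP, MUL (3 ops)
  Iteration 5: LOAD, CMP, MUL (3 ops)
Total: 5 iterations * 3 ops/iter = 15 operations

15


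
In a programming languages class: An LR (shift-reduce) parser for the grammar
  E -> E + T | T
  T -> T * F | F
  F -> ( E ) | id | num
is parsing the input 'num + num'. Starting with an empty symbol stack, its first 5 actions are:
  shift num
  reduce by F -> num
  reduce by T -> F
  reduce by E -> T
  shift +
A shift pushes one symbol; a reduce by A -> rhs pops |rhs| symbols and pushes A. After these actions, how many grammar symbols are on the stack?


Tracking the symbol stack through each action:
  Action 1: shift 'num' : push -> stack = [num] (size 1)
  Action 2: reduce by F -> num : pop 1, push F -> stack = [F] (size 1)
  Action 3: reduce by T -> F : pop 1, push T -> stack = [T] (size 1)
  Action 4: reduce by E -> T : pop 1, push E -> stack = [E] (size 1)
  Action 5: shift '+' : push -> stack = [E, +] (size 2)
Final stack size: 2

2


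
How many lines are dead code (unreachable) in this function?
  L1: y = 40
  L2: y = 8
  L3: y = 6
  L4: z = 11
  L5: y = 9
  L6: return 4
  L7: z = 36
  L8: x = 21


Analyzing control flow:
  L1: reachable (before return)
  L2: reachable (before return)
  L3: reachable (before return)
  L4: reachable (before return)
  L5: reachable (before return)
  L6: reachable (return statement)
  L7: DEAD (after return at L6)
  L8: DEAD (after return at L6)
Return at L6, total lines = 8
Dead lines: L7 through L8
Count: 2

2


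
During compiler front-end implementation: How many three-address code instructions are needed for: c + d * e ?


Expression: c + d * e
Generating three-address code (respecting * over +/- precedence):
  Instruction 1: t1 = d * e
  Instruction 2: t2 = c + t1
Total instructions: 2

2


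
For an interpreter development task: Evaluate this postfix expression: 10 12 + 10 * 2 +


Processing tokens left to right:
Push 10, Push 12
Pop 10 and 12, compute 10 + 12 = 22, push 22
Push 10
Pop 22 and 10, compute 22 * 10 = 220, push 220
Push 2
Pop 220 and 2, compute 220 + 2 = 222, push 222
Stack result: 222

222


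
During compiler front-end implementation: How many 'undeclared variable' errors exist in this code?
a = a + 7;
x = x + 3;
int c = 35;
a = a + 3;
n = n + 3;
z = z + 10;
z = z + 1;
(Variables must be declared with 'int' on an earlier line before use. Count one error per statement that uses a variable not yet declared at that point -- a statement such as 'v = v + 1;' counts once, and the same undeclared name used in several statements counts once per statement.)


Scanning code line by line:
  Line 1: use 'a' -> ERROR (undeclared)
  Line 2: use 'x' -> ERROR (undeclared)
  Line 3: declare 'c' -> declared = ['c']
  Line 4: use 'a' -> ERROR (undeclared)
  Line 5: use 'n' -> ERROR (undeclared)
  Line 6: use 'z' -> ERROR (undeclared)
  Line 7: use 'z' -> ERROR (undeclared)
Total undeclared variable errors: 6

6


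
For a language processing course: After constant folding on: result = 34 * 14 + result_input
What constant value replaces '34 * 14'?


Identifying constant sub-expression:
  Original: result = 34 * 14 + result_input
  34 and 14 are both compile-time constants
  Evaluating: 34 * 14 = 476
  After folding: result = 476 + result_input

476


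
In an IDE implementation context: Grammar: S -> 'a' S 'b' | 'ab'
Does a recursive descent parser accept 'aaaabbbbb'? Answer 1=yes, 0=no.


Grammar accepts strings of the form a^n b^n (n >= 1)
Word: 'aaaabbbbb'
Counting: 4 a's and 5 b's
Check: 4 == 5? No
Mismatch: a-count != b-count
Rejected

0


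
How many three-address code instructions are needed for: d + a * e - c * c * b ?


Expression: d + a * e - c * c * b
Generating three-address code (respecting * over +/- precedence):
  Instruction 1: t1 = a * e
  Instruction 2: t2 = c * c
  Instruction 3: t3 = t2 * b
  Instruction 4: t4 = d + t1
  Instruction 5: t5 = t4 - t3
Total instructions: 5

5


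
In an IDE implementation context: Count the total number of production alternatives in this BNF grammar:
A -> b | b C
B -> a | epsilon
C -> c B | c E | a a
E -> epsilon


Counting alternatives per rule:
  A: 2 alternative(s)
  B: 2 alternative(s)
  C: 3 alternative(s)
  E: 1 alternative(s)
Sum: 2 + 2 + 3 + 1 = 8

8


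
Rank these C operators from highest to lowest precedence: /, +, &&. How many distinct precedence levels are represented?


Looking up precedence for each operator:
  / -> precedence 6
  + -> precedence 5
  && -> precedence 2
Sorted highest to lowest: /, +, &&
Distinct precedence values: [6, 5, 2]
Number of distinct levels: 3

3


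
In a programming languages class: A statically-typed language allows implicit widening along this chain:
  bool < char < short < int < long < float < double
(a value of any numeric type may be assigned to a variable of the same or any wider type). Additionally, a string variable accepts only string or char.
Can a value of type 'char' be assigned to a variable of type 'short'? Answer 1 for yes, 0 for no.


Target variable type: short
Source value type: char
Numeric ranks: char=1, short=2
Widening allowed iff rank(source) <= rank(target): 1 <= 2? Yes
Result: 1

1


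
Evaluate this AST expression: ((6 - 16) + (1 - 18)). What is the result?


Expression: ((6 - 16) + (1 - 18))
Evaluating step by step:
  6 - 16 = -10
  1 - 18 = -17
  -10 + -17 = -27
Result: -27

-27


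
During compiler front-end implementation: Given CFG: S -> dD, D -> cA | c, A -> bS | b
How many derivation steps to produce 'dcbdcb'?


Grammar: S -> dD, D -> cA | c, A -> bS | b
Deriving 'dcbdcb':
Step 1: S -> dD => dD
Step 2: D -> cA => dcA
Step 3: A -> bS => dcbS
Step 4: S -> dD => dcbdD
Step 5: D -> cA => dcbdcA
Step 6: A -> b => dcbdcb
Total derivation steps: 6

6


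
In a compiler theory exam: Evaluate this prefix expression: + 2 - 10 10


Parsing prefix expression: + 2 - 10 10
Step 1: Innermost operation '- 10 10'
  10 - 10 = 0
Step 2: Outer operation '+ 2 [0]'
  2 + 0 = 2

2


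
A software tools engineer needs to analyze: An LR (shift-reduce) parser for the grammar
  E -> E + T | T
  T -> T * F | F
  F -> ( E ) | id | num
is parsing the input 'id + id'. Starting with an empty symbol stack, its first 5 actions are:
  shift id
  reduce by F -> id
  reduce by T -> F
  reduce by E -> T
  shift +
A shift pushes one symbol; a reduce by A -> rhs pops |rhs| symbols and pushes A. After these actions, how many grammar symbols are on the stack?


Tracking the symbol stack through each action:
  Action 1: shift 'id' : push -> stack = [id] (size 1)
  Action 2: reduce by F -> id : pop 1, push F -> stack = [F] (size 1)
  Action 3: reduce by T -> F : pop 1, push T -> stack = [T] (size 1)
  Action 4: reduce by E -> T : pop 1, push E -> stack = [E] (size 1)
  Action 5: shift '+' : push -> stack = [E, +] (size 2)
Final stack size: 2

2


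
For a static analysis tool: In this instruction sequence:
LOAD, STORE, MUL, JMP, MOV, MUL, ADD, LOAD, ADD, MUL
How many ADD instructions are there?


Scanning instruction sequence for ADD:
  Position 1: LOAD
  Position 2: STORE
  Position 3: MUL
  Position 4: JMP
  Position 5: MOV
  Position 6: MUL
  Position 7: ADD <- MATCH
  Position 8: LOAD
  Position 9: ADD <- MATCH
  Position 10: MUL
Matches at positions: [7, 9]
Total ADD count: 2

2


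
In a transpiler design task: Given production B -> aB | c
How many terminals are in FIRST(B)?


Production: B -> aB | c
Examining each alternative for leading terminals:
  B -> aB : first terminal = 'a'
  B -> c : first terminal = 'c'
FIRST(B) = {a, c}
Count: 2

2


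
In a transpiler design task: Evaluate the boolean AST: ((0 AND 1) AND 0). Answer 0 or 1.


Step 1: Evaluate inner node
  0 AND 1 = 0
Step 2: Evaluate root node
  0 AND 0 = 0

0


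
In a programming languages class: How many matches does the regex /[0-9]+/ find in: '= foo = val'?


Pattern: /[0-9]+/ (int literals)
Input: '= foo = val'
Scanning for matches:
Total matches: 0

0


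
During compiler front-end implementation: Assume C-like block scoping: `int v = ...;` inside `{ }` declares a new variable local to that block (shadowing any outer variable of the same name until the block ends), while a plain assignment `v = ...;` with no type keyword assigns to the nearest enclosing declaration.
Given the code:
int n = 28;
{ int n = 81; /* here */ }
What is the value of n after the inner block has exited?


Analyzing scoping rules:
Outer scope: declares n = 28
Inner block: 'int n = 81;' declares a NEW n that shadows the outer one
When the block exits the inner n goes out of scope; the outer n was never modified -> 28
Result: 28

28


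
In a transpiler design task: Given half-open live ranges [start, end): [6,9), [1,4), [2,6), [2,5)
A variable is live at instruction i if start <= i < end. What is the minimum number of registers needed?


Live ranges:
  Var0: [6, 9)
  Var1: [1, 4)
  Var2: [2, 6)
  Var3: [2, 5)
Sweep-line events (position, delta, active):
  pos=1 start -> active=1
  pos=2 start -> active=2
  pos=2 start -> active=3
  pos=4 end -> active=2
  pos=5 end -> active=1
  pos=6 end -> active=0
  pos=6 start -> active=1
  pos=9 end -> active=0
Maximum simultaneous active: 3
Minimum registers needed: 3

3


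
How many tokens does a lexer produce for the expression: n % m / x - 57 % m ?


Scanning 'n % m / x - 57 % m'
Token 1: 'n' -> identifier
Token 2: '%' -> operator
Token 3: 'm' -> identifier
Token 4: '/' -> operator
Token 5: 'x' -> identifier
Token 6: '-' -> operator
Token 7: '57' -> integer_literal
Token 8: '%' -> operator
Token 9: 'm' -> identifier
Total tokens: 9

9


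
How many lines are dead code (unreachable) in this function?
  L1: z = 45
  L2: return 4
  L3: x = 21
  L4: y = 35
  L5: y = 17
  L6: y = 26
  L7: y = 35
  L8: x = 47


Analyzing control flow:
  L1: reachable (before return)
  L2: reachable (return statement)
  L3: DEAD (after return at L2)
  L4: DEAD (after return at L2)
  L5: DEAD (after return at L2)
  L6: DEAD (after return at L2)
  L7: DEAD (after return at L2)
  L8: DEAD (after return at L2)
Return at L2, total lines = 8
Dead lines: L3 through L8
Count: 6

6


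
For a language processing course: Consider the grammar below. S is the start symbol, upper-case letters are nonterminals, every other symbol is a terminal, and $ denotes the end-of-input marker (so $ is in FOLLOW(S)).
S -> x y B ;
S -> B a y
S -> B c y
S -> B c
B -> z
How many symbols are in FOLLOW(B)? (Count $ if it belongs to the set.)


S is the start symbol and does not occur in any rule body, so FOLLOW(S) = {$}.
Examining every occurrence of B in a rule body:
  S -> x y B ; : B is followed by terminal ';' -> add ';'
  S -> B a y : B is followed by terminal 'a' -> add 'a'
  S -> B c y : B is followed by terminal 'c' -> add 'c'
  S -> B c : B is followed by terminal 'c' -> add 'c' (already in the set)
  B -> z : B does not occur in the body -> contributes nothing
FOLLOW(B) = {;, a, c}
Count: 3

3


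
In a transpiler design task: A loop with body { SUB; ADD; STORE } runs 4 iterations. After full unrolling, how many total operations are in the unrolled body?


Loop body operations: SUB, ADD, STORE (3 ops per iteration)
Unrolling 4 iterations:
  Iteration 1: SUB, ADD, STORE (3 ops)
  Iteration 2: SUB, ADD, STORE (3 ops)
  Iteration 3: SUB, ADD, STORE (3 ops)
  Iteration 4: SUB, ADD, STORE (3 ops)
Total: 4 iterations * 3 ops/iter = 12 operations

12


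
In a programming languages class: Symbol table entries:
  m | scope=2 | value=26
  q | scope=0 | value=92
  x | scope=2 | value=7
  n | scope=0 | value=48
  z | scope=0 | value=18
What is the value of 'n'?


Searching symbol table for 'n':
  m | scope=2 | value=26
  q | scope=0 | value=92
  x | scope=2 | value=7
  n | scope=0 | value=48 <- MATCH
  z | scope=0 | value=18
Found 'n' at scope 0 with value 48

48


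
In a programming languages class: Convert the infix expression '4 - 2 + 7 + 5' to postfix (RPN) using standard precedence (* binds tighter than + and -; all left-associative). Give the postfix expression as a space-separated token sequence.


Applying the shunting-yard algorithm:
  Operand 4 -> output
  Push '-' onto operator stack -> op-stack: [-]
  Operand 2 -> output
  See '+' (prec 1); top '-' (prec 1) >= it -> pop '-' to output
  Push '+' onto operator stack -> op-stack: [+]
  Operand 7 -> output
  See '+' (prec 1); top '+' (prec 1) >= it -> pop '+' to output
  Push '+' onto operator stack -> op-stack: [+]
  Operand 5 -> output
  End of input: pop '+' to output
Postfix result: 4 2 - 7 + 5 +

4 2 - 7 + 5 +


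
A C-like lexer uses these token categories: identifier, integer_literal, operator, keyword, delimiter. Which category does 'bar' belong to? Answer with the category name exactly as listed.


Token: 'bar'
Checking categories:
  identifier: YES
  integer_literal: no
  operator: no
  keyword: no
  delimiter: no
Category: identifier

identifier


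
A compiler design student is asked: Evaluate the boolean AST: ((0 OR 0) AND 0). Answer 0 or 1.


Step 1: Evaluate inner node
  0 OR 0 = 0
Step 2: Evaluate root node
  0 AND 0 = 0

0


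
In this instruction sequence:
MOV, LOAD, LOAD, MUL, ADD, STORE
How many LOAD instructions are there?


Scanning instruction sequence for LOAD:
  Position 1: MOV
  Position 2: LOAD <- MATCH
  Position 3: LOAD <- MATCH
  Position 4: MUL
  Position 5: ADD
  Position 6: STORE
Matches at positions: [2, 3]
Total LOAD count: 2

2


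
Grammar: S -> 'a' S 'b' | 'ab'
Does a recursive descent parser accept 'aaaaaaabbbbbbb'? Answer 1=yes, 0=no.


Grammar accepts strings of the form a^n b^n (n >= 1)
Word: 'aaaaaaabbbbbbb'
Counting: 7 a's and 7 b's
Check: 7 == 7? Yes
Derivation (S -> aSb applied 6 time(s), then S -> ab): S => aSb => aaSbb => aaaSbbb => aaaaSbbbb => aaaaaSbbbbb => aaaaaaSbbbbbb => aaaaaaabbbbbbb
Accepted

1


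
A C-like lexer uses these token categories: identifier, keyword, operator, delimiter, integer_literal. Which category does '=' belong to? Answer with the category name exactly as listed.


Token: '='
Checking categories:
  identifier: no
  integer_literal: no
  operator: YES
  keyword: no
  delimiter: no
Category: operator

operator
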